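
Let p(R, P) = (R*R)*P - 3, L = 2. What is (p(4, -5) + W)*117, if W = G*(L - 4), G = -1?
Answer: -9477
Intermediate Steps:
p(R, P) = -3 + P*R² (p(R, P) = R²*P - 3 = P*R² - 3 = -3 + P*R²)
W = 2 (W = -(2 - 4) = -1*(-2) = 2)
(p(4, -5) + W)*117 = ((-3 - 5*4²) + 2)*117 = ((-3 - 5*16) + 2)*117 = ((-3 - 80) + 2)*117 = (-83 + 2)*117 = -81*117 = -9477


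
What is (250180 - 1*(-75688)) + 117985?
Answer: 443853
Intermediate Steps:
(250180 - 1*(-75688)) + 117985 = (250180 + 75688) + 117985 = 325868 + 117985 = 443853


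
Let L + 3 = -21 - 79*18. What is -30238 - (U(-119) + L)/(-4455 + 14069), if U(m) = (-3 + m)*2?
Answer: -145353221/4807 ≈ -30238.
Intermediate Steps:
L = -1446 (L = -3 + (-21 - 79*18) = -3 + (-21 - 1422) = -3 - 1443 = -1446)
U(m) = -6 + 2*m
-30238 - (U(-119) + L)/(-4455 + 14069) = -30238 - ((-6 + 2*(-119)) - 1446)/(-4455 + 14069) = -30238 - ((-6 - 238) - 1446)/9614 = -30238 - (-244 - 1446)/9614 = -30238 - (-1690)/9614 = -30238 - 1*(-845/4807) = -30238 + 845/4807 = -145353221/4807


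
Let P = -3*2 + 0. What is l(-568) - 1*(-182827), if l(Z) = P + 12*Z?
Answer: 176005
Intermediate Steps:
P = -6 (P = -6 + 0 = -6)
l(Z) = -6 + 12*Z
l(-568) - 1*(-182827) = (-6 + 12*(-568)) - 1*(-182827) = (-6 - 6816) + 182827 = -6822 + 182827 = 176005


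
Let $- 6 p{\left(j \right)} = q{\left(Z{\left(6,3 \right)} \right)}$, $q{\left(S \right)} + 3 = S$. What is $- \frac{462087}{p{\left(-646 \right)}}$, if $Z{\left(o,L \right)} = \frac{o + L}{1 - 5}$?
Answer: $- \frac{3696696}{7} \approx -5.281 \cdot 10^{5}$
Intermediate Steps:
$Z{\left(o,L \right)} = - \frac{L}{4} - \frac{o}{4}$ ($Z{\left(o,L \right)} = \frac{L + o}{-4} = \left(L + o\right) \left(- \frac{1}{4}\right) = - \frac{L}{4} - \frac{o}{4}$)
$q{\left(S \right)} = -3 + S$
$p{\left(j \right)} = \frac{7}{8}$ ($p{\left(j \right)} = - \frac{-3 - \frac{9}{4}}{6} = \left(- \frac{1}{6}\right) \left(- \frac{21}{4}\right) = \frac{7}{8}$)
$- \frac{462087}{p{\left(-646 \right)}} = - \frac{462087}{\frac{7}{8}} = \left(-462087\right) \frac{8}{7} = - \frac{3696696}{7}$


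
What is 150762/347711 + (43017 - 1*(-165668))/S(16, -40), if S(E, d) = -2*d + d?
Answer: 14513620103/2781688 ≈ 5217.6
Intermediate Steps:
S(E, d) = -d
150762/347711 + (43017 - 1*(-165668))/S(16, -40) = 150762/347711 + (43017 - 1*(-165668))/((-1*(-40))) = 150762*(1/347711) + (43017 + 165668)/40 = 150762/347711 + 208685*(1/40) = 150762/347711 + 41737/8 = 14513620103/2781688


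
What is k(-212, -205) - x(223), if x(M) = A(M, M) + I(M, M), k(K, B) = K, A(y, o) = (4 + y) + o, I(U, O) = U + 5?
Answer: -890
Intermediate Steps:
I(U, O) = 5 + U
A(y, o) = 4 + o + y
x(M) = 9 + 3*M (x(M) = (4 + M + M) + (5 + M) = (4 + 2*M) + (5 + M) = 9 + 3*M)
k(-212, -205) - x(223) = -212 - (9 + 3*223) = -212 - (9 + 669) = -212 - 1*678 = -212 - 678 = -890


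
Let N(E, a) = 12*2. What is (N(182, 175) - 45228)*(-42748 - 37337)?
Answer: 3620162340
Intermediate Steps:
N(E, a) = 24
(N(182, 175) - 45228)*(-42748 - 37337) = (24 - 45228)*(-42748 - 37337) = -45204*(-80085) = 3620162340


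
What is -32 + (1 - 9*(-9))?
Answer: 50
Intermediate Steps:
-32 + (1 - 9*(-9)) = -32 + (1 + 81) = -32 + 82 = 50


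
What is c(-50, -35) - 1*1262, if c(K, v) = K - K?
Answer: -1262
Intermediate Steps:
c(K, v) = 0
c(-50, -35) - 1*1262 = 0 - 1*1262 = 0 - 1262 = -1262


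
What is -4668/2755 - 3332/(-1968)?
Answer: -1741/1355460 ≈ -0.0012844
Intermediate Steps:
-4668/2755 - 3332/(-1968) = -4668*1/2755 - 3332*(-1/1968) = -4668/2755 + 833/492 = -1741/1355460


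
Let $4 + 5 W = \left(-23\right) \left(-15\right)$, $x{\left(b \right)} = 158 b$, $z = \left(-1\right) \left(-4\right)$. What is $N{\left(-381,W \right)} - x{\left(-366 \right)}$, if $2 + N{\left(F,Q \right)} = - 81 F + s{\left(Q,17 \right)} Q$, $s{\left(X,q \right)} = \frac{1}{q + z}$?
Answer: $\frac{9312476}{105} \approx 88690.0$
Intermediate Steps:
$z = 4$
$s{\left(X,q \right)} = \frac{1}{4 + q}$ ($s{\left(X,q \right)} = \frac{1}{q + 4} = \frac{1}{4 + q}$)
$W = \frac{341}{5}$ ($W = - \frac{4}{5} + \frac{\left(-23\right) \left(-15\right)}{5} = - \frac{4}{5} + \frac{1}{5} \cdot 345 = - \frac{4}{5} + 69 = \frac{341}{5} \approx 68.2$)
$N{\left(F,Q \right)} = -2 - 81 F + \frac{Q}{21}$ ($N{\left(F,Q \right)} = -2 - \left(81 F - \frac{Q}{4 + 17}\right) = -2 - \left(81 F - \frac{Q}{21}\right) = -2 - 81 F + \frac{Q}{21}$)
$N{\left(-381,W \right)} - x{\left(-366 \right)} = \left(-2 - -30861 + \frac{1}{21} \cdot \frac{341}{5}\right) - 158 \left(-366\right) = \left(-2 + 30861 + \frac{341}{105}\right) - -57828 = \frac{3240536}{105} + 57828 = \frac{9312476}{105}$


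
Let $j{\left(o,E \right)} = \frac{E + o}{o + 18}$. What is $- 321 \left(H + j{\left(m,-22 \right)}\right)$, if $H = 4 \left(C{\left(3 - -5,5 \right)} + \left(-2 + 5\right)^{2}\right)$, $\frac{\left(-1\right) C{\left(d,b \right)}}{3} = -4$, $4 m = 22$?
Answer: $- \frac{1256715}{47} \approx -26739.0$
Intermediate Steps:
$m = \frac{11}{2}$ ($m = \frac{1}{4} \cdot 22 = \frac{11}{2} \approx 5.5$)
$C{\left(d,b \right)} = 12$ ($C{\left(d,b \right)} = \left(-3\right) \left(-4\right) = 12$)
$j{\left(o,E \right)} = \frac{E + o}{18 + o}$
$H = 84$ ($H = 4 \left(12 + \left(-2 + 5\right)^{2}\right) = 4 \left(12 + 3^{2}\right) = 4 \left(12 + 9\right) = 4 \cdot 21 = 84$)
$- 321 \left(H + j{\left(m,-22 \right)}\right) = - 321 \left(84 + \frac{-22 + \frac{11}{2}}{18 + \frac{11}{2}}\right) = - 321 \left(84 + \frac{1}{\frac{47}{2}} \left(- \frac{33}{2}\right)\right) = - 321 \left(84 + \frac{2}{47} \left(- \frac{33}{2}\right)\right) = - 321 \left(84 - \frac{33}{47}\right) = \left(-321\right) \frac{3915}{47} = - \frac{1256715}{47}$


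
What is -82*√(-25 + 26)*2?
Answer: -164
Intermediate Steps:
-82*√(-25 + 26)*2 = -82*√1*2 = -82*1*2 = -82*2 = -164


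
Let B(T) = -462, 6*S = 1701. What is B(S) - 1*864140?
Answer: -864602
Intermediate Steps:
S = 567/2 (S = (1/6)*1701 = 567/2 ≈ 283.50)
B(S) - 1*864140 = -462 - 1*864140 = -462 - 864140 = -864602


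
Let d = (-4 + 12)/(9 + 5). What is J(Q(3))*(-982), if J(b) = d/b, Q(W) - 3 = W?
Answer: -1964/21 ≈ -93.524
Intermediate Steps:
Q(W) = 3 + W
d = 4/7 (d = 8/14 = 8*(1/14) = 4/7 ≈ 0.57143)
J(b) = 4/(7*b)
J(Q(3))*(-982) = (4/(7*(3 + 3)))*(-982) = ((4/7)/6)*(-982) = ((4/7)*(⅙))*(-982) = (2/21)*(-982) = -1964/21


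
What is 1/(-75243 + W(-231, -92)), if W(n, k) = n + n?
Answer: -1/75705 ≈ -1.3209e-5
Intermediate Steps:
W(n, k) = 2*n
1/(-75243 + W(-231, -92)) = 1/(-75243 + 2*(-231)) = 1/(-75243 - 462) = 1/(-75705) = -1/75705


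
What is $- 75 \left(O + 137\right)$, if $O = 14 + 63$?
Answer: $-16050$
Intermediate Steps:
$O = 77$
$- 75 \left(O + 137\right) = - 75 \left(77 + 137\right) = \left(-75\right) 214 = -16050$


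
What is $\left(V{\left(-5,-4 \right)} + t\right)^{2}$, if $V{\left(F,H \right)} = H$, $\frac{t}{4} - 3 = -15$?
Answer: $2704$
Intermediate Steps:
$t = -48$ ($t = 12 + 4 \left(-15\right) = 12 - 60 = -48$)
$\left(V{\left(-5,-4 \right)} + t\right)^{2} = \left(-4 - 48\right)^{2} = \left(-52\right)^{2} = 2704$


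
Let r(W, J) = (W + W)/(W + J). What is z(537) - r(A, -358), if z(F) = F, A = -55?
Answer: 221671/413 ≈ 536.73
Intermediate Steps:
r(W, J) = 2*W/(J + W) (r(W, J) = (2*W)/(J + W) = 2*W/(J + W))
z(537) - r(A, -358) = 537 - 2*(-55)/(-358 - 55) = 537 - 2*(-55)/(-413) = 537 - 2*(-55)*(-1)/413 = 537 - 1*110/413 = 537 - 110/413 = 221671/413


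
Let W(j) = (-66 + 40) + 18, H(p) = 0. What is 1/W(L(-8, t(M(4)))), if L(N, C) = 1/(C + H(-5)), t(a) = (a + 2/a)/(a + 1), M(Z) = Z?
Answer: -⅛ ≈ -0.12500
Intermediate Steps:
t(a) = (a + 2/a)/(1 + a)
L(N, C) = 1/C (L(N, C) = 1/(C + 0) = 1/C)
W(j) = -8 (W(j) = -26 + 18 = -8)
1/W(L(-8, t(M(4)))) = 1/(-8) = -⅛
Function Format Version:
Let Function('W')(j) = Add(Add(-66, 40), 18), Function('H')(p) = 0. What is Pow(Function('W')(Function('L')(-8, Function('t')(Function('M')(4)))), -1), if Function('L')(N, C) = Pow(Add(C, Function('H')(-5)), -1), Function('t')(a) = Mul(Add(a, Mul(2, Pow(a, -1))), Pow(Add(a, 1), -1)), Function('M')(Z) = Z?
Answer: Rational(-1, 8) ≈ -0.12500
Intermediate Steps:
Function('t')(a) = Mul(Pow(Add(1, a), -1), Add(a, Mul(2, Pow(a, -1)))) (Function('t')(a) = Mul(Add(a, Mul(2, Pow(a, -1))), Pow(Add(1, a), -1)) = Mul(Pow(Add(1, a), -1), Add(a, Mul(2, Pow(a, -1)))))
Function('L')(N, C) = Pow(C, -1) (Function('L')(N, C) = Pow(Add(C, 0), -1) = Pow(C, -1))
Function('W')(j) = -8 (Function('W')(j) = Add(-26, 18) = -8)
Pow(Function('W')(Function('L')(-8, Function('t')(Function('M')(4)))), -1) = Pow(-8, -1) = Rational(-1, 8)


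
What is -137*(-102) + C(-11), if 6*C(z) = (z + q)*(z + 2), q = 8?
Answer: 27957/2 ≈ 13979.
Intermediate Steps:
C(z) = (2 + z)*(8 + z)/6 (C(z) = ((z + 8)*(z + 2))/6 = ((8 + z)*(2 + z))/6 = ((2 + z)*(8 + z))/6 = (2 + z)*(8 + z)/6)
-137*(-102) + C(-11) = -137*(-102) + (8/3 + (1/6)*(-11)**2 + (5/3)*(-11)) = 13974 + (8/3 + (1/6)*121 - 55/3) = 13974 + (8/3 + 121/6 - 55/3) = 13974 + 9/2 = 27957/2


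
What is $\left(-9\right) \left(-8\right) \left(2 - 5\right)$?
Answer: $-216$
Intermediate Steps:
$\left(-9\right) \left(-8\right) \left(2 - 5\right) = 72 \left(-3\right) = -216$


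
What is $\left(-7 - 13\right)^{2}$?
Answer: $400$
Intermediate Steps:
$\left(-7 - 13\right)^{2} = \left(-20\right)^{2} = 400$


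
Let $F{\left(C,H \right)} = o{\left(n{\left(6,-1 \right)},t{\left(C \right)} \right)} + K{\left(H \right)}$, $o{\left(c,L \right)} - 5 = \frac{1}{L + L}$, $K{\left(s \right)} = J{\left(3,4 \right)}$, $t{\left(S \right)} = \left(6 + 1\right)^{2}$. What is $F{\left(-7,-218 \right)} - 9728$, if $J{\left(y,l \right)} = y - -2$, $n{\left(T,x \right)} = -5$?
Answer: $- \frac{952363}{98} \approx -9718.0$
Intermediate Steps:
$t{\left(S \right)} = 49$ ($t{\left(S \right)} = 7^{2} = 49$)
$J{\left(y,l \right)} = 2 + y$ ($J{\left(y,l \right)} = y + 2 = 2 + y$)
$K{\left(s \right)} = 5$ ($K{\left(s \right)} = 2 + 3 = 5$)
$o{\left(c,L \right)} = 5 + \frac{1}{2 L}$ ($o{\left(c,L \right)} = 5 + \frac{1}{L + L} = 5 + \frac{1}{2 L}$)
$F{\left(C,H \right)} = \frac{981}{98}$ ($F{\left(C,H \right)} = \left(5 + \frac{1}{2 \cdot 49}\right) + 5 = \left(5 + \frac{1}{2} \cdot \frac{1}{49}\right) + 5 = \left(5 + \frac{1}{98}\right) + 5 = \frac{491}{98} + 5 = \frac{981}{98}$)
$F{\left(-7,-218 \right)} - 9728 = \frac{981}{98} - 9728 = - \frac{952363}{98}$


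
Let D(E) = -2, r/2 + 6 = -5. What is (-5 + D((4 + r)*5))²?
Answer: 49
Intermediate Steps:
r = -22 (r = -12 + 2*(-5) = -12 - 10 = -22)
(-5 + D((4 + r)*5))² = (-5 - 2)² = (-7)² = 49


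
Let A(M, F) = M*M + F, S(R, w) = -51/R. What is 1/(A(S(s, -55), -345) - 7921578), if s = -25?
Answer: -625/4951199274 ≈ -1.2623e-7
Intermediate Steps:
A(M, F) = F + M² (A(M, F) = M² + F = F + M²)
1/(A(S(s, -55), -345) - 7921578) = 1/((-345 + (-51/(-25))²) - 7921578) = 1/((-345 + (-51*(-1/25))²) - 7921578) = 1/((-345 + (51/25)²) - 7921578) = 1/((-345 + 2601/625) - 7921578) = 1/(-213024/625 - 7921578) = 1/(-4951199274/625) = -625/4951199274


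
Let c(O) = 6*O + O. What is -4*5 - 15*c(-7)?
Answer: 715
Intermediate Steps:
c(O) = 7*O
-4*5 - 15*c(-7) = -4*5 - 105*(-7) = -20 - 15*(-49) = -20 + 735 = 715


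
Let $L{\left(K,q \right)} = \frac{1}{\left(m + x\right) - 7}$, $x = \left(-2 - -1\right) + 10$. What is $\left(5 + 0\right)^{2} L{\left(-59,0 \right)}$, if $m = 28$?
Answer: $\frac{5}{6} \approx 0.83333$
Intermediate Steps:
$x = 9$ ($x = \left(-2 + 1\right) + 10 = -1 + 10 = 9$)
$L{\left(K,q \right)} = \frac{1}{30}$ ($L{\left(K,q \right)} = \frac{1}{\left(28 + 9\right) - 7} = \frac{1}{37 - 7} = \frac{1}{30}$)
$\left(5 + 0\right)^{2} L{\left(-59,0 \right)} = \left(5 + 0\right)^{2} \cdot \frac{1}{30} = 5^{2} \cdot \frac{1}{30} = 25 \cdot \frac{1}{30} = \frac{5}{6}$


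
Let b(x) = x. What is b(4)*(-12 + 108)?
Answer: 384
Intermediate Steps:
b(4)*(-12 + 108) = 4*(-12 + 108) = 4*96 = 384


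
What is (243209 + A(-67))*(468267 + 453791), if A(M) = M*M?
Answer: 228391922484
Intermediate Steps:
A(M) = M²
(243209 + A(-67))*(468267 + 453791) = (243209 + (-67)²)*(468267 + 453791) = (243209 + 4489)*922058 = 247698*922058 = 228391922484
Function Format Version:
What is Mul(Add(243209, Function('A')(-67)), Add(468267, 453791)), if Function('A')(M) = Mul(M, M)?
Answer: 228391922484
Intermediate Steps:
Function('A')(M) = Pow(M, 2)
Mul(Add(243209, Function('A')(-67)), Add(468267, 453791)) = Mul(Add(243209, Pow(-67, 2)), Add(468267, 453791)) = Mul(Add(243209, 4489), 922058) = Mul(247698, 922058) = 228391922484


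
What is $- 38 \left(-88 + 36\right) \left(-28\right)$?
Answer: $-55328$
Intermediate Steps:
$- 38 \left(-88 + 36\right) \left(-28\right) = \left(-38\right) \left(-52\right) \left(-28\right) = 1976 \left(-28\right) = -55328$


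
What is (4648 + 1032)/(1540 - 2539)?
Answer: -5680/999 ≈ -5.6857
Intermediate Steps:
(4648 + 1032)/(1540 - 2539) = 5680/(-999) = 5680*(-1/999) = -5680/999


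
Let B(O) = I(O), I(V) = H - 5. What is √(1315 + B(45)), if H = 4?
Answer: 3*√146 ≈ 36.249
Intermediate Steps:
I(V) = -1 (I(V) = 4 - 5 = -1)
B(O) = -1
√(1315 + B(45)) = √(1315 - 1) = √1314 = 3*√146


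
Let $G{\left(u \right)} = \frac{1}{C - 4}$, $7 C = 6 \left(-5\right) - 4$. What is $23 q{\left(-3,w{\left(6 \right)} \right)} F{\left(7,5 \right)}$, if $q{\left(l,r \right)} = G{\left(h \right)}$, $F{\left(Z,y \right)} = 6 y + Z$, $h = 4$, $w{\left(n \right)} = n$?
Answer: $- \frac{5957}{62} \approx -96.081$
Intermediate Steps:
$C = - \frac{34}{7}$ ($C = \frac{6 \left(-5\right) - 4}{7} = \frac{-30 - 4}{7} = \frac{1}{7} \left(-34\right) = - \frac{34}{7} \approx -4.8571$)
$G{\left(u \right)} = - \frac{7}{62}$ ($G{\left(u \right)} = \frac{1}{- \frac{34}{7} - 4} = \frac{1}{- \frac{62}{7}} = - \frac{7}{62}$)
$F{\left(Z,y \right)} = Z + 6 y$
$q{\left(l,r \right)} = - \frac{7}{62}$
$23 q{\left(-3,w{\left(6 \right)} \right)} F{\left(7,5 \right)} = 23 \left(- \frac{7}{62}\right) \left(7 + 6 \cdot 5\right) = - \frac{161 \left(7 + 30\right)}{62} = \left(- \frac{161}{62}\right) 37 = - \frac{5957}{62}$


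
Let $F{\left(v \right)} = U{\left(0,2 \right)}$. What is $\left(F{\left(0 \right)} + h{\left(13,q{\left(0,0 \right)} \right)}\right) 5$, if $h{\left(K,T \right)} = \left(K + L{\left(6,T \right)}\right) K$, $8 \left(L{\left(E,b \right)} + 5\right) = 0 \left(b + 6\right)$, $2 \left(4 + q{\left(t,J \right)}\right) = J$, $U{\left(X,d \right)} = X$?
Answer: $520$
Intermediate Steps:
$q{\left(t,J \right)} = -4 + \frac{J}{2}$
$F{\left(v \right)} = 0$
$L{\left(E,b \right)} = -5$ ($L{\left(E,b \right)} = -5 + \frac{0 \left(b + 6\right)}{8} = -5 + \frac{0 \left(6 + b\right)}{8} = -5 + \frac{1}{8} \cdot 0 = -5 + 0 = -5$)
$h{\left(K,T \right)} = K \left(-5 + K\right)$ ($h{\left(K,T \right)} = \left(K - 5\right) K = \left(-5 + K\right) K = K \left(-5 + K\right)$)
$\left(F{\left(0 \right)} + h{\left(13,q{\left(0,0 \right)} \right)}\right) 5 = \left(0 + 13 \left(-5 + 13\right)\right) 5 = \left(0 + 13 \cdot 8\right) 5 = \left(0 + 104\right) 5 = 104 \cdot 5 = 520$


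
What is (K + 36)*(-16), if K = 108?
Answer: -2304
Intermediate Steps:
(K + 36)*(-16) = (108 + 36)*(-16) = 144*(-16) = -2304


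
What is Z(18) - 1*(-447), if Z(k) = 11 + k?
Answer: 476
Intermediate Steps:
Z(18) - 1*(-447) = (11 + 18) - 1*(-447) = 29 + 447 = 476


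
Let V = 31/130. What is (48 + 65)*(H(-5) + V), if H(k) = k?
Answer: -69947/130 ≈ -538.05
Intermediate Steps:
V = 31/130 (V = 31*(1/130) = 31/130 ≈ 0.23846)
(48 + 65)*(H(-5) + V) = (48 + 65)*(-5 + 31/130) = 113*(-619/130) = -69947/130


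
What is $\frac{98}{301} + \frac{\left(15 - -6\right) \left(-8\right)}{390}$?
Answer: $- \frac{294}{2795} \approx -0.10519$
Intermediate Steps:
$\frac{98}{301} + \frac{\left(15 - -6\right) \left(-8\right)}{390} = 98 \cdot \frac{1}{301} + \left(15 + 6\right) \left(-8\right) \frac{1}{390} = \frac{14}{43} + 21 \left(-8\right) \frac{1}{390} = \frac{14}{43} - \frac{28}{65} = - \frac{294}{2795}$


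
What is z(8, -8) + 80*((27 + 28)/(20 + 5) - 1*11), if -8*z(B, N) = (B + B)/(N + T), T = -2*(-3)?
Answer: -703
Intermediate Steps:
T = 6
z(B, N) = -B/(4*(6 + N)) (z(B, N) = -(B + B)/(8*(N + 6)) = -2*B/(8*(6 + N)) = -B/(4*(6 + N)))
z(8, -8) + 80*((27 + 28)/(20 + 5) - 1*11) = -1*8/(24 + 4*(-8)) + 80*((27 + 28)/(20 + 5) - 1*11) = -1*8/(24 - 32) + 80*(55/25 - 11) = -1*8/(-8) + 80*(55*(1/25) - 11) = -1*8*(-⅛) + 80*(11/5 - 11) = 1 + 80*(-44/5) = 1 - 704 = -703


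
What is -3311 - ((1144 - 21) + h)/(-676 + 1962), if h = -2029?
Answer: -2128520/643 ≈ -3310.3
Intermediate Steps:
-3311 - ((1144 - 21) + h)/(-676 + 1962) = -3311 - ((1144 - 21) - 2029)/(-676 + 1962) = -3311 - (1123 - 2029)/1286 = -3311 - (-906)/1286 = -3311 - 1*(-453/643) = -3311 + 453/643 = -2128520/643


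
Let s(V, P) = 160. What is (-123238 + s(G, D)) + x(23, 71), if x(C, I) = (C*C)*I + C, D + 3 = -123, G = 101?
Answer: -85496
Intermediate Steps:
D = -126 (D = -3 - 123 = -126)
x(C, I) = C + I*C**2 (x(C, I) = C**2*I + C = I*C**2 + C = C + I*C**2)
(-123238 + s(G, D)) + x(23, 71) = (-123238 + 160) + 23*(1 + 23*71) = -123078 + 23*(1 + 1633) = -123078 + 23*1634 = -123078 + 37582 = -85496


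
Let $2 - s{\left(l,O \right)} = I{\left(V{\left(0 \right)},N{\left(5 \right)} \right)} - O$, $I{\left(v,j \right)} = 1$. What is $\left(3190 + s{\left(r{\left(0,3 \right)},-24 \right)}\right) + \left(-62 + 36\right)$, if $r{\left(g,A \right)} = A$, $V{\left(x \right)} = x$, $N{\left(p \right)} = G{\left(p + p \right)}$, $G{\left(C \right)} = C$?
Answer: $3141$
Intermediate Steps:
$N{\left(p \right)} = 2 p$ ($N{\left(p \right)} = p + p = 2 p$)
$s{\left(l,O \right)} = 1 + O$ ($s{\left(l,O \right)} = 2 - \left(1 - O\right) = 2 + \left(-1 + O\right) = 1 + O$)
$\left(3190 + s{\left(r{\left(0,3 \right)},-24 \right)}\right) + \left(-62 + 36\right) = \left(3190 + \left(1 - 24\right)\right) + \left(-62 + 36\right) = \left(3190 - 23\right) - 26 = 3167 - 26 = 3141$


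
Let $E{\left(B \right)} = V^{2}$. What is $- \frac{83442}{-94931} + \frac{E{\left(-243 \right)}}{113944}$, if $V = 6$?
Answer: $\frac{2377783191}{2704204466} \approx 0.87929$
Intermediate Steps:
$E{\left(B \right)} = 36$ ($E{\left(B \right)} = 6^{2} = 36$)
$- \frac{83442}{-94931} + \frac{E{\left(-243 \right)}}{113944} = - \frac{83442}{-94931} + \frac{36}{113944} = \left(-83442\right) \left(- \frac{1}{94931}\right) + 36 \cdot \frac{1}{113944} = \frac{83442}{94931} + \frac{9}{28486} = \frac{2377783191}{2704204466}$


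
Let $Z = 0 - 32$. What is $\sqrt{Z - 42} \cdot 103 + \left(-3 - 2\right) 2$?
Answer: $-10 + 103 i \sqrt{74} \approx -10.0 + 886.04 i$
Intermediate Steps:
$Z = -32$
$\sqrt{Z - 42} \cdot 103 + \left(-3 - 2\right) 2 = \sqrt{-32 - 42} \cdot 103 + \left(-3 - 2\right) 2 = \sqrt{-74} \cdot 103 - 10 = i \sqrt{74} \cdot 103 - 10 = 103 i \sqrt{74} - 10 = -10 + 103 i \sqrt{74}$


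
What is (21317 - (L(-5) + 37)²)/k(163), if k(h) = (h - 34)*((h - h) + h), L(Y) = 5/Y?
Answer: 20021/21027 ≈ 0.95216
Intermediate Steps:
k(h) = h*(-34 + h) (k(h) = (-34 + h)*(0 + h) = (-34 + h)*h = h*(-34 + h))
(21317 - (L(-5) + 37)²)/k(163) = (21317 - (5/(-5) + 37)²)/((163*(-34 + 163))) = (21317 - (5*(-⅕) + 37)²)/((163*129)) = (21317 - (-1 + 37)²)/21027 = (21317 - 1*36²)*(1/21027) = (21317 - 1*1296)*(1/21027) = (21317 - 1296)*(1/21027) = 20021*(1/21027) = 20021/21027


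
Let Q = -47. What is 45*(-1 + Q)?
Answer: -2160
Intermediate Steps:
45*(-1 + Q) = 45*(-1 - 47) = 45*(-48) = -2160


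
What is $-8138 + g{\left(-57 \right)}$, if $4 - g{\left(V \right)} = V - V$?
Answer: $-8134$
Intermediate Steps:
$g{\left(V \right)} = 4$ ($g{\left(V \right)} = 4 - \left(V - V\right) = 4 - 0 = 4 + 0 = 4$)
$-8138 + g{\left(-57 \right)} = -8138 + 4 = -8134$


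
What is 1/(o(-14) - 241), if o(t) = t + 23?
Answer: -1/232 ≈ -0.0043103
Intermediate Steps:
o(t) = 23 + t
1/(o(-14) - 241) = 1/((23 - 14) - 241) = 1/(9 - 241) = 1/(-232) = -1/232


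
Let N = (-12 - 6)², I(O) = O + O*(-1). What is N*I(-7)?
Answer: 0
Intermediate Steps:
I(O) = 0 (I(O) = O - O = 0)
N = 324 (N = (-18)² = 324)
N*I(-7) = 324*0 = 0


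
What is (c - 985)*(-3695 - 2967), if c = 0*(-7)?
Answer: 6562070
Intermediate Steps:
c = 0
(c - 985)*(-3695 - 2967) = (0 - 985)*(-3695 - 2967) = -985*(-6662) = 6562070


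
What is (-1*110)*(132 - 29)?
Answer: -11330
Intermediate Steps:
(-1*110)*(132 - 29) = -110*103 = -11330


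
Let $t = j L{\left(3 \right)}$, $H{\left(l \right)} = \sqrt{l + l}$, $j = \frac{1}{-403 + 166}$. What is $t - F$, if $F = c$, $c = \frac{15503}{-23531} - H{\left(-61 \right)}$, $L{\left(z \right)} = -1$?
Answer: $\frac{3697742}{5576847} + i \sqrt{122} \approx 0.66305 + 11.045 i$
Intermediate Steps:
$j = - \frac{1}{237}$ ($j = \frac{1}{-237} = - \frac{1}{237} \approx -0.0042194$)
$H{\left(l \right)} = \sqrt{2} \sqrt{l}$ ($H{\left(l \right)} = \sqrt{2 l} = \sqrt{2} \sqrt{l}$)
$t = \frac{1}{237}$ ($t = \left(- \frac{1}{237}\right) \left(-1\right) = \frac{1}{237} \approx 0.0042194$)
$c = - \frac{15503}{23531} - i \sqrt{122}$ ($c = \frac{15503}{-23531} - \sqrt{2} \sqrt{-61} = 15503 \left(- \frac{1}{23531}\right) - \sqrt{2} i \sqrt{61} = - \frac{15503}{23531} - i \sqrt{122} \approx -0.65883 - 11.045 i$)
$F = - \frac{15503}{23531} - i \sqrt{122} \approx -0.65883 - 11.045 i$
$t - F = \frac{1}{237} - \left(- \frac{15503}{23531} - i \sqrt{122}\right) = \frac{1}{237} + \left(\frac{15503}{23531} + i \sqrt{122}\right) = \frac{3697742}{5576847} + i \sqrt{122}$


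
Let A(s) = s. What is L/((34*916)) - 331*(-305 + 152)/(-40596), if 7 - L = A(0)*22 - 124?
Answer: -7705429/6197656 ≈ -1.2433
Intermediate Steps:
L = 131 (L = 7 - (0*22 - 124) = 7 - (0 - 124) = 7 - 1*(-124) = 7 + 124 = 131)
L/((34*916)) - 331*(-305 + 152)/(-40596) = 131/((34*916)) - 331*(-305 + 152)/(-40596) = 131/31144 - 331*(-153)*(-1/40596) = 131*(1/31144) + 50643*(-1/40596) = 131/31144 - 993/796 = -7705429/6197656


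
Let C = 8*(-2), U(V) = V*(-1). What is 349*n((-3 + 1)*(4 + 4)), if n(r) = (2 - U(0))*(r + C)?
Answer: -22336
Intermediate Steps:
U(V) = -V
C = -16
n(r) = -32 + 2*r (n(r) = (2 - (-1)*0)*(r - 16) = (2 - 1*0)*(-16 + r) = (2 + 0)*(-16 + r) = 2*(-16 + r) = -32 + 2*r)
349*n((-3 + 1)*(4 + 4)) = 349*(-32 + 2*((-3 + 1)*(4 + 4))) = 349*(-32 + 2*(-2*8)) = 349*(-32 + 2*(-16)) = 349*(-32 - 32) = 349*(-64) = -22336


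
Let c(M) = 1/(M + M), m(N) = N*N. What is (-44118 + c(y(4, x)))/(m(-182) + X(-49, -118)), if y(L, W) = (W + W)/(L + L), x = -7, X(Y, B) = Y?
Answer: -308828/231525 ≈ -1.3339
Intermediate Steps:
m(N) = N²
y(L, W) = W/L (y(L, W) = (2*W)/((2*L)) = (2*W)*(1/(2*L)) = W/L)
c(M) = 1/(2*M)
(-44118 + c(y(4, x)))/(m(-182) + X(-49, -118)) = (-44118 + 1/(2*((-7/4))))/((-182)² - 49) = (-44118 + 1/(2*((-7*¼))))/(33124 - 49) = (-44118 + 1/(2*(-7/4)))/33075 = (-44118 + (½)*(-4/7))*(1/33075) = (-44118 - 2/7)*(1/33075) = -308828/7*1/33075 = -308828/231525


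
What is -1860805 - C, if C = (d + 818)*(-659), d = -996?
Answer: -1978107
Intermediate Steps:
C = 117302 (C = (-996 + 818)*(-659) = -178*(-659) = 117302)
-1860805 - C = -1860805 - 1*117302 = -1860805 - 117302 = -1978107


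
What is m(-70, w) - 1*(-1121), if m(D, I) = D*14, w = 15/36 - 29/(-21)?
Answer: 141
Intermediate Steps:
w = 151/84 (w = 15*(1/36) - 29*(-1/21) = 5/12 + 29/21 = 151/84 ≈ 1.7976)
m(D, I) = 14*D
m(-70, w) - 1*(-1121) = 14*(-70) - 1*(-1121) = -980 + 1121 = 141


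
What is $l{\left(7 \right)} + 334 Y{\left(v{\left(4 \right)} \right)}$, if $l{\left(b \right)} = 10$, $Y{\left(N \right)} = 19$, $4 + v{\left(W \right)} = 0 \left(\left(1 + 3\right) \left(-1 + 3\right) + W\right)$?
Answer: $6356$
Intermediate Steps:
$v{\left(W \right)} = -4$ ($v{\left(W \right)} = -4 + 0 \left(\left(1 + 3\right) \left(-1 + 3\right) + W\right) = -4 + 0 \left(4 \cdot 2 + W\right) = -4 + 0 \left(8 + W\right) = -4 + 0 = -4$)
$l{\left(7 \right)} + 334 Y{\left(v{\left(4 \right)} \right)} = 10 + 334 \cdot 19 = 10 + 6346 = 6356$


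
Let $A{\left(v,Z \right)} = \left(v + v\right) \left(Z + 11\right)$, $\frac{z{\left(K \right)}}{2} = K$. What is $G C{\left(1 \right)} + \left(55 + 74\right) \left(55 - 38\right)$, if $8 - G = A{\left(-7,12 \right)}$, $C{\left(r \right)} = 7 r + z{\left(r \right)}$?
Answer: $5163$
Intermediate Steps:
$z{\left(K \right)} = 2 K$
$A{\left(v,Z \right)} = 2 v \left(11 + Z\right)$
$C{\left(r \right)} = 9 r$ ($C{\left(r \right)} = 7 r + 2 r = 9 r$)
$G = 330$ ($G = 8 - 2 \left(-7\right) \left(11 + 12\right) = 8 - 2 \left(-7\right) 23 = 8 - -322 = 8 + 322 = 330$)
$G C{\left(1 \right)} + \left(55 + 74\right) \left(55 - 38\right) = 330 \cdot 9 \cdot 1 + \left(55 + 74\right) \left(55 - 38\right) = 330 \cdot 9 + 129 \cdot 17 = 2970 + 2193 = 5163$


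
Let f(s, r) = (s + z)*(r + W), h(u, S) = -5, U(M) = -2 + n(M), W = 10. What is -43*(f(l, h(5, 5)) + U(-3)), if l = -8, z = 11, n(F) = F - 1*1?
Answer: -387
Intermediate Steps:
n(F) = -1 + F (n(F) = F - 1 = -1 + F)
U(M) = -3 + M (U(M) = -2 + (-1 + M) = -3 + M)
f(s, r) = (10 + r)*(11 + s) (f(s, r) = (s + 11)*(r + 10) = (11 + s)*(10 + r) = (10 + r)*(11 + s))
-43*(f(l, h(5, 5)) + U(-3)) = -43*((110 + 10*(-8) + 11*(-5) - 5*(-8)) + (-3 - 3)) = -43*((110 - 80 - 55 + 40) - 6) = -43*(15 - 6) = -43*9 = -387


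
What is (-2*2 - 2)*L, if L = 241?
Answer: -1446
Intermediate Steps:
(-2*2 - 2)*L = (-2*2 - 2)*241 = (-4 - 2)*241 = -6*241 = -1446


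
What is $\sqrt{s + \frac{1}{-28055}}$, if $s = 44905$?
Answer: $\frac{\sqrt{35343963209570}}{28055} \approx 211.91$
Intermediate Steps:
$\sqrt{s + \frac{1}{-28055}} = \sqrt{44905 + \frac{1}{-28055}} = \sqrt{44905 - \frac{1}{28055}} = \sqrt{\frac{1259809774}{28055}} = \frac{\sqrt{35343963209570}}{28055}$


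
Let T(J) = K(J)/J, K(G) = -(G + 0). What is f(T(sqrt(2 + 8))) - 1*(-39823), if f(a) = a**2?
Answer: 39824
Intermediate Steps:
K(G) = -G
T(J) = -1 (T(J) = (-J)/J = -1)
f(T(sqrt(2 + 8))) - 1*(-39823) = (-1)**2 - 1*(-39823) = 1 + 39823 = 39824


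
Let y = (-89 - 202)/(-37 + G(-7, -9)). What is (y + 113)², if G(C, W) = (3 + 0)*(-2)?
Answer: 26522500/1849 ≈ 14344.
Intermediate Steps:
G(C, W) = -6 (G(C, W) = 3*(-2) = -6)
y = 291/43 (y = (-89 - 202)/(-37 - 6) = -291/(-43) = -291*(-1/43) = 291/43 ≈ 6.7674)
(y + 113)² = (291/43 + 113)² = (5150/43)² = 26522500/1849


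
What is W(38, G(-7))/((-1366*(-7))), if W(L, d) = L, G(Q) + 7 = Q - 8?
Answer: 19/4781 ≈ 0.0039741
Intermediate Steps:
G(Q) = -15 + Q (G(Q) = -7 + (Q - 8) = -7 + (-8 + Q) = -15 + Q)
W(38, G(-7))/((-1366*(-7))) = 38/((-1366*(-7))) = 38/9562 = 38*(1/9562) = 19/4781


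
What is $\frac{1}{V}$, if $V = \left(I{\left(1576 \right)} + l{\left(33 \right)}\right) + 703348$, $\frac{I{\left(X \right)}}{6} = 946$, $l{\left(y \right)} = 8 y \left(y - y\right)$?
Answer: $\frac{1}{709024} \approx 1.4104 \cdot 10^{-6}$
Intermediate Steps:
$l{\left(y \right)} = 0$ ($l{\left(y \right)} = 8 y 0 = 0$)
$I{\left(X \right)} = 5676$ ($I{\left(X \right)} = 6 \cdot 946 = 5676$)
$V = 709024$ ($V = \left(5676 + 0\right) + 703348 = 5676 + 703348 = 709024$)
$\frac{1}{V} = \frac{1}{709024}$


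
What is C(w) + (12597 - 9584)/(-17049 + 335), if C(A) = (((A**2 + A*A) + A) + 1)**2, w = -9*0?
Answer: 13701/16714 ≈ 0.81973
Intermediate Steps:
w = 0
C(A) = (1 + A + 2*A**2)**2 (C(A) = (((A**2 + A**2) + A) + 1)**2 = ((2*A**2 + A) + 1)**2 = ((A + 2*A**2) + 1)**2 = (1 + A + 2*A**2)**2)
C(w) + (12597 - 9584)/(-17049 + 335) = (1 + 0 + 2*0**2)**2 + (12597 - 9584)/(-17049 + 335) = (1 + 0 + 2*0)**2 + 3013/(-16714) = (1 + 0 + 0)**2 + 3013*(-1/16714) = 1**2 - 3013/16714 = 1 - 3013/16714 = 13701/16714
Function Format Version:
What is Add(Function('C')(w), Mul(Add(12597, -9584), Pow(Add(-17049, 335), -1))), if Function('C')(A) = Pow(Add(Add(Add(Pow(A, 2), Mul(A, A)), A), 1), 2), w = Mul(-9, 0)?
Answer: Rational(13701, 16714) ≈ 0.81973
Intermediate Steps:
w = 0
Function('C')(A) = Pow(Add(1, A, Mul(2, Pow(A, 2))), 2) (Function('C')(A) = Pow(Add(Add(Add(Pow(A, 2), Pow(A, 2)), A), 1), 2) = Pow(Add(Add(Mul(2, Pow(A, 2)), A), 1), 2) = Pow(Add(Add(A, Mul(2, Pow(A, 2))), 1), 2) = Pow(Add(1, A, Mul(2, Pow(A, 2))), 2))
Add(Function('C')(w), Mul(Add(12597, -9584), Pow(Add(-17049, 335), -1))) = Add(Pow(Add(1, 0, Mul(2, Pow(0, 2))), 2), Mul(Add(12597, -9584), Pow(Add(-17049, 335), -1))) = Add(Pow(Add(1, 0, Mul(2, 0)), 2), Mul(3013, Pow(-16714, -1))) = Add(Pow(Add(1, 0, 0), 2), Mul(3013, Rational(-1, 16714))) = Add(Pow(1, 2), Rational(-3013, 16714)) = Add(1, Rational(-3013, 16714)) = Rational(13701, 16714)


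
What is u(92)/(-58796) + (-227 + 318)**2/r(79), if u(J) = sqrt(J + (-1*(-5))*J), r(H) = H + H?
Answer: 8281/158 - sqrt(138)/29398 ≈ 52.411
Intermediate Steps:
r(H) = 2*H
u(J) = sqrt(6)*sqrt(J) (u(J) = sqrt(J + 5*J) = sqrt(6*J) = sqrt(6)*sqrt(J))
u(92)/(-58796) + (-227 + 318)**2/r(79) = (sqrt(6)*sqrt(92))/(-58796) + (-227 + 318)**2/((2*79)) = (sqrt(6)*(2*sqrt(23)))*(-1/58796) + 91**2/158 = (2*sqrt(138))*(-1/58796) + 8281*(1/158) = -sqrt(138)/29398 + 8281/158 = 8281/158 - sqrt(138)/29398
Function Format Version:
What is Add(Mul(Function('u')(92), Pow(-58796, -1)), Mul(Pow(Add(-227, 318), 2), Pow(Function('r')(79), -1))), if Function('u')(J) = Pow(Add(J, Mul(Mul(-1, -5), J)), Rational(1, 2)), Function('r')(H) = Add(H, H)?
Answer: Add(Rational(8281, 158), Mul(Rational(-1, 29398), Pow(138, Rational(1, 2)))) ≈ 52.411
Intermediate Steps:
Function('r')(H) = Mul(2, H)
Function('u')(J) = Mul(Pow(6, Rational(1, 2)), Pow(J, Rational(1, 2))) (Function('u')(J) = Pow(Add(J, Mul(5, J)), Rational(1, 2)) = Pow(Mul(6, J), Rational(1, 2)) = Mul(Pow(6, Rational(1, 2)), Pow(J, Rational(1, 2))))
Add(Mul(Function('u')(92), Pow(-58796, -1)), Mul(Pow(Add(-227, 318), 2), Pow(Function('r')(79), -1))) = Add(Mul(Mul(Pow(6, Rational(1, 2)), Pow(92, Rational(1, 2))), Pow(-58796, -1)), Mul(Pow(Add(-227, 318), 2), Pow(Mul(2, 79), -1))) = Add(Mul(Mul(Pow(6, Rational(1, 2)), Mul(2, Pow(23, Rational(1, 2)))), Rational(-1, 58796)), Mul(Pow(91, 2), Pow(158, -1))) = Add(Mul(Mul(2, Pow(138, Rational(1, 2))), Rational(-1, 58796)), Mul(8281, Rational(1, 158))) = Add(Mul(Rational(-1, 29398), Pow(138, Rational(1, 2))), Rational(8281, 158)) = Add(Rational(8281, 158), Mul(Rational(-1, 29398), Pow(138, Rational(1, 2))))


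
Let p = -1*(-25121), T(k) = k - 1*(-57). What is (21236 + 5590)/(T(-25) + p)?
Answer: 26826/25153 ≈ 1.0665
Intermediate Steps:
T(k) = 57 + k (T(k) = k + 57 = 57 + k)
p = 25121
(21236 + 5590)/(T(-25) + p) = (21236 + 5590)/((57 - 25) + 25121) = 26826/(32 + 25121) = 26826/25153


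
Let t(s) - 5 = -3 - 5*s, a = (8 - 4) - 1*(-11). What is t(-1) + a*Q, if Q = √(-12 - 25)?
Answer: 7 + 15*I*√37 ≈ 7.0 + 91.241*I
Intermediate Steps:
Q = I*√37 (Q = √(-37) = I*√37 ≈ 6.0828*I)
a = 15 (a = 4 + 11 = 15)
t(s) = 2 - 5*s (t(s) = 5 + (-3 - 5*s) = 2 - 5*s)
t(-1) + a*Q = (2 - 5*(-1)) + 15*(I*√37) = (2 + 5) + 15*I*√37 = 7 + 15*I*√37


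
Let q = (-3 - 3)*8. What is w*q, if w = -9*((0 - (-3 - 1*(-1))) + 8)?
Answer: 4320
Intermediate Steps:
w = -90 (w = -9*((0 - (-3 + 1)) + 8) = -9*((0 - 1*(-2)) + 8) = -9*((0 + 2) + 8) = -9*(2 + 8) = -9*10 = -90)
q = -48 (q = -6*8 = -48)
w*q = -90*(-48) = 4320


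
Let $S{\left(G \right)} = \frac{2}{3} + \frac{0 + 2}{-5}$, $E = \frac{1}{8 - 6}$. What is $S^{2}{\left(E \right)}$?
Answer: $\frac{16}{225} \approx 0.071111$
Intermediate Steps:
$E = \frac{1}{2} \approx 0.5$
$S{\left(G \right)} = \frac{4}{15}$ ($S{\left(G \right)} = 2 \cdot \frac{1}{3} + 2 \left(- \frac{1}{5}\right) = \frac{2}{3} - \frac{2}{5} = \frac{4}{15}$)
$S^{2}{\left(E \right)} = \left(\frac{4}{15}\right)^{2} = \frac{16}{225}$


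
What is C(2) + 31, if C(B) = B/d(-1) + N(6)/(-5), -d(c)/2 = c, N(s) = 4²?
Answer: 144/5 ≈ 28.800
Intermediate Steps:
N(s) = 16
d(c) = -2*c
C(B) = -16/5 + B/2 (C(B) = B/((-2*(-1))) + 16/(-5) = B/2 + 16*(-⅕) = B*(½) - 16/5 = B/2 - 16/5 = -16/5 + B/2)
C(2) + 31 = (-16/5 + (½)*2) + 31 = (-16/5 + 1) + 31 = -11/5 + 31 = 144/5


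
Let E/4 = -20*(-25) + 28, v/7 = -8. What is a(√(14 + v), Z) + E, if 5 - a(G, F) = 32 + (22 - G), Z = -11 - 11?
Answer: 2063 + I*√42 ≈ 2063.0 + 6.4807*I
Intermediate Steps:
v = -56 (v = 7*(-8) = -56)
Z = -22
a(G, F) = -49 + G (a(G, F) = 5 - (32 + (22 - G)) = 5 - (54 - G) = 5 + (-54 + G) = -49 + G)
E = 2112 (E = 4*(-20*(-25) + 28) = 4*(500 + 28) = 4*528 = 2112)
a(√(14 + v), Z) + E = (-49 + √(14 - 56)) + 2112 = (-49 + √(-42)) + 2112 = (-49 + I*√42) + 2112 = 2063 + I*√42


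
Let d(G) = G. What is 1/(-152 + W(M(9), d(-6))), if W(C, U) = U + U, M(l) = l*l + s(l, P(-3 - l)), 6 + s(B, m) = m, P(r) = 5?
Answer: -1/164 ≈ -0.0060976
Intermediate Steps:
s(B, m) = -6 + m
M(l) = -1 + l² (M(l) = l*l + (-6 + 5) = l² - 1 = -1 + l²)
W(C, U) = 2*U
1/(-152 + W(M(9), d(-6))) = 1/(-152 + 2*(-6)) = 1/(-152 - 12) = 1/(-164) = -1/164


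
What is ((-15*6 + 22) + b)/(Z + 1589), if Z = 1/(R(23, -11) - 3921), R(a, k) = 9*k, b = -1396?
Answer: -5885280/6387779 ≈ -0.92133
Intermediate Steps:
Z = -1/4020 (Z = 1/(9*(-11) - 3921) = 1/(-99 - 3921) = 1/(-4020) = -1/4020 ≈ -0.00024876)
((-15*6 + 22) + b)/(Z + 1589) = ((-15*6 + 22) - 1396)/(-1/4020 + 1589) = ((-90 + 22) - 1396)/(6387779/4020) = (-68 - 1396)*(4020/6387779) = -1464*4020/6387779 = -5885280/6387779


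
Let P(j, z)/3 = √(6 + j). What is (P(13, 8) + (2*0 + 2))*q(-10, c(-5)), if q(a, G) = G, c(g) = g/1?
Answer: -10 - 15*√19 ≈ -75.384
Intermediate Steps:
c(g) = g (c(g) = g*1 = g)
P(j, z) = 3*√(6 + j)
(P(13, 8) + (2*0 + 2))*q(-10, c(-5)) = (3*√(6 + 13) + (2*0 + 2))*(-5) = (3*√19 + (0 + 2))*(-5) = (3*√19 + 2)*(-5) = (2 + 3*√19)*(-5) = -10 - 15*√19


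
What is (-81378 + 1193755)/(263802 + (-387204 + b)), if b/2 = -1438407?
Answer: -1112377/3000216 ≈ -0.37077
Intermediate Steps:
b = -2876814 (b = 2*(-1438407) = -2876814)
(-81378 + 1193755)/(263802 + (-387204 + b)) = (-81378 + 1193755)/(263802 + (-387204 - 2876814)) = 1112377/(263802 - 3264018) = 1112377/(-3000216) = 1112377*(-1/3000216) = -1112377/3000216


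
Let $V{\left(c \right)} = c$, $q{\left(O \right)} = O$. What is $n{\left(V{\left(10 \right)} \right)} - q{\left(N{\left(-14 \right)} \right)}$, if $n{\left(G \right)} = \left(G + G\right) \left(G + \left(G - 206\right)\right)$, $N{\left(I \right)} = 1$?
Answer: $-3721$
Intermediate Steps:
$n{\left(G \right)} = 2 G \left(-206 + 2 G\right)$ ($n{\left(G \right)} = 2 G \left(G + \left(-206 + G\right)\right) = 2 G \left(-206 + 2 G\right)$)
$n{\left(V{\left(10 \right)} \right)} - q{\left(N{\left(-14 \right)} \right)} = 4 \cdot 10 \left(-103 + 10\right) - 1 = 4 \cdot 10 \left(-93\right) - 1 = -3720 - 1 = -3721$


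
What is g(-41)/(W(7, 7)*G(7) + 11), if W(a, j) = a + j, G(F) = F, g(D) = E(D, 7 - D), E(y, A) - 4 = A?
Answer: 52/109 ≈ 0.47706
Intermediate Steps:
E(y, A) = 4 + A
g(D) = 11 - D (g(D) = 4 + (7 - D) = 11 - D)
g(-41)/(W(7, 7)*G(7) + 11) = (11 - 1*(-41))/((7 + 7)*7 + 11) = (11 + 41)/(14*7 + 11) = 52/(98 + 11) = 52/109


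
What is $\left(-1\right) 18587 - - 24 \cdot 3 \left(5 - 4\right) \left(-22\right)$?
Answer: $-20171$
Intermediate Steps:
$\left(-1\right) 18587 - - 24 \cdot 3 \left(5 - 4\right) \left(-22\right) = -18587 - - 24 \cdot 3 \cdot 1 \left(-22\right) = -18587 - \left(-24\right) 3 \left(-22\right) = -18587 - \left(-72\right) \left(-22\right) = -18587 - 1584 = -20171$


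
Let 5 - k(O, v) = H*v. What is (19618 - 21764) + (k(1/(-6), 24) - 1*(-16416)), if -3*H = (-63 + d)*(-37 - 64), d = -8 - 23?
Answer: 90227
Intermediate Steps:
d = -31
H = -9494/3 (H = -(-63 - 31)*(-37 - 64)/3 = -(-94)*(-101)/3 = -1/3*9494 = -9494/3 ≈ -3164.7)
k(O, v) = 5 + 9494*v/3 (k(O, v) = 5 - (-9494)*v/3 = 5 + 9494*v/3)
(19618 - 21764) + (k(1/(-6), 24) - 1*(-16416)) = (19618 - 21764) + ((5 + (9494/3)*24) - 1*(-16416)) = -2146 + ((5 + 75952) + 16416) = -2146 + (75957 + 16416) = -2146 + 92373 = 90227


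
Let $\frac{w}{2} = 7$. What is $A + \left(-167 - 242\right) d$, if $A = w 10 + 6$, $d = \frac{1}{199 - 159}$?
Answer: $\frac{5431}{40} \approx 135.77$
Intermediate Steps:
$w = 14$ ($w = 2 \cdot 7 = 14$)
$d = \frac{1}{40} \approx 0.025$
$A = 146$ ($A = 14 \cdot 10 + 6 = 140 + 6 = 146$)
$A + \left(-167 - 242\right) d = 146 + \left(-167 - 242\right) \frac{1}{40} = 146 - \frac{409}{40} = \frac{5431}{40}$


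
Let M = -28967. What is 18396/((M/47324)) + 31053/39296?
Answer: -34209109745733/1138287232 ≈ -30053.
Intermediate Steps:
18396/((M/47324)) + 31053/39296 = 18396/((-28967/47324)) + 31053/39296 = 18396/((-28967*1/47324)) + 31053*(1/39296) = 18396/(-28967/47324) + 31053/39296 = 18396*(-47324/28967) + 31053/39296 = -870572304/28967 + 31053/39296 = -34209109745733/1138287232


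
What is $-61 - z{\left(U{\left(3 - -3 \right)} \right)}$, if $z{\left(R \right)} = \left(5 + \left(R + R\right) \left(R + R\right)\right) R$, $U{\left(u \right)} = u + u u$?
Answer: $-296623$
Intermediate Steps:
$U{\left(u \right)} = u + u^{2}$
$z{\left(R \right)} = R \left(5 + 4 R^{2}\right)$ ($z{\left(R \right)} = \left(5 + 2 R 2 R\right) R = \left(5 + 4 R^{2}\right) R = R \left(5 + 4 R^{2}\right)$)
$-61 - z{\left(U{\left(3 - -3 \right)} \right)} = -61 - \left(3 - -3\right) \left(1 + \left(3 - -3\right)\right) \left(5 + 4 \left(\left(3 - -3\right) \left(1 + \left(3 - -3\right)\right)\right)^{2}\right) = -61 - \left(3 + 3\right) \left(1 + \left(3 + 3\right)\right) \left(5 + 4 \left(\left(3 + 3\right) \left(1 + \left(3 + 3\right)\right)\right)^{2}\right) = -61 - 6 \left(1 + 6\right) \left(5 + 4 \left(6 \left(1 + 6\right)\right)^{2}\right) = -61 - 6 \cdot 7 \left(5 + 4 \left(6 \cdot 7\right)^{2}\right) = -61 - 42 \left(5 + 4 \cdot 42^{2}\right) = -61 - 42 \left(5 + 4 \cdot 1764\right) = -61 - 42 \left(5 + 7056\right) = -61 - 42 \cdot 7061 = -61 - 296562 = -296623$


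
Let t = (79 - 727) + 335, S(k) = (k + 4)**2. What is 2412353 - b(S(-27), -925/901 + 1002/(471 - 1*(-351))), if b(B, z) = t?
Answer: 2412666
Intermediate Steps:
S(k) = (4 + k)**2
t = -313 (t = -648 + 335 = -313)
b(B, z) = -313
2412353 - b(S(-27), -925/901 + 1002/(471 - 1*(-351))) = 2412353 - 1*(-313) = 2412353 + 313 = 2412666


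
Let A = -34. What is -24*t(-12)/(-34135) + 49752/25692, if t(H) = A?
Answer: 139776654/73083035 ≈ 1.9126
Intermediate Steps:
t(H) = -34
-24*t(-12)/(-34135) + 49752/25692 = -24*(-34)/(-34135) + 49752/25692 = 816*(-1/34135) + 49752*(1/25692) = -816/34135 + 4146/2141 = 139776654/73083035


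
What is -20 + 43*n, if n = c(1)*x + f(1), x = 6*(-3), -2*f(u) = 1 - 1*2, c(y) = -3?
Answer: 4647/2 ≈ 2323.5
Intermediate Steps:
f(u) = ½ (f(u) = -(1 - 1*2)/2 = -(1 - 2)/2 = -½*(-1) = ½)
x = -18
n = 109/2 (n = -3*(-18) + ½ = 54 + ½ = 109/2 ≈ 54.500)
-20 + 43*n = -20 + 43*(109/2) = -20 + 4687/2 = 4647/2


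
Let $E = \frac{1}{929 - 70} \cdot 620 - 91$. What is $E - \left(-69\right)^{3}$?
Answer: $\frac{282111682}{859} \approx 3.2842 \cdot 10^{5}$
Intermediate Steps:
$E = - \frac{77549}{859}$ ($E = \frac{1}{859} \cdot 620 + \left(-461 + 370\right) = \frac{1}{859} \cdot 620 - 91 = \frac{620}{859} - 91 = - \frac{77549}{859} \approx -90.278$)
$E - \left(-69\right)^{3} = - \frac{77549}{859} - \left(-69\right)^{3} = - \frac{77549}{859} - -328509 = - \frac{77549}{859} + 328509 = \frac{282111682}{859}$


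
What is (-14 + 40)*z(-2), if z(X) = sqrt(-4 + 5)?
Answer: 26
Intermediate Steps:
z(X) = 1 (z(X) = sqrt(1) = 1)
(-14 + 40)*z(-2) = (-14 + 40)*1 = 26*1 = 26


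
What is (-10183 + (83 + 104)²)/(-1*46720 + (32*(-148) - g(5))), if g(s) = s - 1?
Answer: -12393/25730 ≈ -0.48166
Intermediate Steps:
g(s) = -1 + s
(-10183 + (83 + 104)²)/(-1*46720 + (32*(-148) - g(5))) = (-10183 + (83 + 104)²)/(-1*46720 + (32*(-148) - (-1 + 5))) = (-10183 + 187²)/(-46720 + (-4736 - 1*4)) = (-10183 + 34969)/(-46720 + (-4736 - 4)) = 24786/(-46720 - 4740) = 24786/(-51460) = 24786*(-1/51460) = -12393/25730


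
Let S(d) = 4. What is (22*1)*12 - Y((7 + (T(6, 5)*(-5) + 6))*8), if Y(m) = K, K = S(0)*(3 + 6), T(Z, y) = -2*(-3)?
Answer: 228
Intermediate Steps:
T(Z, y) = 6
K = 36 (K = 4*(3 + 6) = 4*9 = 36)
Y(m) = 36
(22*1)*12 - Y((7 + (T(6, 5)*(-5) + 6))*8) = (22*1)*12 - 1*36 = 22*12 - 36 = 264 - 36 = 228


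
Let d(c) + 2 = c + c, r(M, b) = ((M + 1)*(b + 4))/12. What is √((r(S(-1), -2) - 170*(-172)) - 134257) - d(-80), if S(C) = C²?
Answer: 162 + 5*I*√37806/3 ≈ 162.0 + 324.06*I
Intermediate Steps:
r(M, b) = (1 + M)*(4 + b)/12 (r(M, b) = ((1 + M)*(4 + b))*(1/12) = (1 + M)*(4 + b)/12)
d(c) = -2 + 2*c (d(c) = -2 + (c + c) = -2 + 2*c)
√((r(S(-1), -2) - 170*(-172)) - 134257) - d(-80) = √(((⅓ + (⅓)*(-1)² + (1/12)*(-2) + (1/12)*(-1)²*(-2)) - 170*(-172)) - 134257) - (-2 + 2*(-80)) = √(((⅓ + (⅓)*1 - ⅙ + (1/12)*1*(-2)) + 29240) - 134257) - (-2 - 160) = √(((⅓ + ⅓ - ⅙ - ⅙) + 29240) - 134257) - 1*(-162) = √((⅓ + 29240) - 134257) + 162 = √(87721/3 - 134257) + 162 = √(-315050/3) + 162 = 5*I*√37806/3 + 162 = 162 + 5*I*√37806/3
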